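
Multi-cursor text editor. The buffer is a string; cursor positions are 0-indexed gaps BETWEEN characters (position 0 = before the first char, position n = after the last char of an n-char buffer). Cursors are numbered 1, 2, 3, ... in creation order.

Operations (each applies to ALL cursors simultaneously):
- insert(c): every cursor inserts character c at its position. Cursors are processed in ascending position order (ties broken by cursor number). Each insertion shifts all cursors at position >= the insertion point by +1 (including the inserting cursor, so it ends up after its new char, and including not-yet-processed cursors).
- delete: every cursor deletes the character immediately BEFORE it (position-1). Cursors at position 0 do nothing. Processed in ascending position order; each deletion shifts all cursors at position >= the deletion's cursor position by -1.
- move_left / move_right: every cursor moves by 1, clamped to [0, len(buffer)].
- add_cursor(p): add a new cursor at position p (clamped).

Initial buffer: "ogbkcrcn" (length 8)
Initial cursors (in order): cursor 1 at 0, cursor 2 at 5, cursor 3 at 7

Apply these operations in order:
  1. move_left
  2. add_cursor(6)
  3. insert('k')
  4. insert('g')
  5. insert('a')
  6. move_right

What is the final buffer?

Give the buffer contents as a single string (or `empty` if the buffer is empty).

Answer: kgaogbkkgacrkkggaacn

Derivation:
After op 1 (move_left): buffer="ogbkcrcn" (len 8), cursors c1@0 c2@4 c3@6, authorship ........
After op 2 (add_cursor(6)): buffer="ogbkcrcn" (len 8), cursors c1@0 c2@4 c3@6 c4@6, authorship ........
After op 3 (insert('k')): buffer="kogbkkcrkkcn" (len 12), cursors c1@1 c2@6 c3@10 c4@10, authorship 1....2..34..
After op 4 (insert('g')): buffer="kgogbkkgcrkkggcn" (len 16), cursors c1@2 c2@8 c3@14 c4@14, authorship 11....22..3434..
After op 5 (insert('a')): buffer="kgaogbkkgacrkkggaacn" (len 20), cursors c1@3 c2@10 c3@18 c4@18, authorship 111....222..343434..
After op 6 (move_right): buffer="kgaogbkkgacrkkggaacn" (len 20), cursors c1@4 c2@11 c3@19 c4@19, authorship 111....222..343434..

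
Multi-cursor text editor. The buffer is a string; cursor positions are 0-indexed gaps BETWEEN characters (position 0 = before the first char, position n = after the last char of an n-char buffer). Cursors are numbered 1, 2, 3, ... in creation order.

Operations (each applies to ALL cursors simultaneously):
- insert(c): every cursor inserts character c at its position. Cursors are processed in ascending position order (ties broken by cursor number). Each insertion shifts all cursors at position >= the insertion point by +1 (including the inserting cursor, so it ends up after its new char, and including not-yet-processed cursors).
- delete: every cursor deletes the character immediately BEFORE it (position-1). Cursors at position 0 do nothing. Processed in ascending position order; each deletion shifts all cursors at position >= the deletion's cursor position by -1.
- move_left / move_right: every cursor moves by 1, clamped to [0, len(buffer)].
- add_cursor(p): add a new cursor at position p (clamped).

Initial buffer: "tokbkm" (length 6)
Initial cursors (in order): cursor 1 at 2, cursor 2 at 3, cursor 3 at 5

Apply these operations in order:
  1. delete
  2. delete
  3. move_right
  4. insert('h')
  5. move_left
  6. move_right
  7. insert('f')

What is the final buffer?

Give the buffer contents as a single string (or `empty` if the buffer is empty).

Answer: mhhhfff

Derivation:
After op 1 (delete): buffer="tbm" (len 3), cursors c1@1 c2@1 c3@2, authorship ...
After op 2 (delete): buffer="m" (len 1), cursors c1@0 c2@0 c3@0, authorship .
After op 3 (move_right): buffer="m" (len 1), cursors c1@1 c2@1 c3@1, authorship .
After op 4 (insert('h')): buffer="mhhh" (len 4), cursors c1@4 c2@4 c3@4, authorship .123
After op 5 (move_left): buffer="mhhh" (len 4), cursors c1@3 c2@3 c3@3, authorship .123
After op 6 (move_right): buffer="mhhh" (len 4), cursors c1@4 c2@4 c3@4, authorship .123
After op 7 (insert('f')): buffer="mhhhfff" (len 7), cursors c1@7 c2@7 c3@7, authorship .123123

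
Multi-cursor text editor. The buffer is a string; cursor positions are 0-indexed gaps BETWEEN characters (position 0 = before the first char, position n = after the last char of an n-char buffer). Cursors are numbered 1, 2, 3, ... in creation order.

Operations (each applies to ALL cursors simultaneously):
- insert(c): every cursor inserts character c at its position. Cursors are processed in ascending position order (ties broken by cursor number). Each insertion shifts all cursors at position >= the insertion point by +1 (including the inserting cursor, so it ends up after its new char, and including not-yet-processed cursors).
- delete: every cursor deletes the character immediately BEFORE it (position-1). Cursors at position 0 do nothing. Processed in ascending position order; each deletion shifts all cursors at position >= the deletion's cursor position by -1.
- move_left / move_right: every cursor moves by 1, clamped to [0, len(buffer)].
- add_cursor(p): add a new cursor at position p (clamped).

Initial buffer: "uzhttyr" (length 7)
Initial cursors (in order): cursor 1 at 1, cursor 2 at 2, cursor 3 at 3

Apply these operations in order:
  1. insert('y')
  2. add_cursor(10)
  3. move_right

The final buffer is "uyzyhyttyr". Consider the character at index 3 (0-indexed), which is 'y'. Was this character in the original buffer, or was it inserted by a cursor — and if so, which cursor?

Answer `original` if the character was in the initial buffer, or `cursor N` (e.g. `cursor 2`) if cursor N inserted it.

Answer: cursor 2

Derivation:
After op 1 (insert('y')): buffer="uyzyhyttyr" (len 10), cursors c1@2 c2@4 c3@6, authorship .1.2.3....
After op 2 (add_cursor(10)): buffer="uyzyhyttyr" (len 10), cursors c1@2 c2@4 c3@6 c4@10, authorship .1.2.3....
After op 3 (move_right): buffer="uyzyhyttyr" (len 10), cursors c1@3 c2@5 c3@7 c4@10, authorship .1.2.3....
Authorship (.=original, N=cursor N): . 1 . 2 . 3 . . . .
Index 3: author = 2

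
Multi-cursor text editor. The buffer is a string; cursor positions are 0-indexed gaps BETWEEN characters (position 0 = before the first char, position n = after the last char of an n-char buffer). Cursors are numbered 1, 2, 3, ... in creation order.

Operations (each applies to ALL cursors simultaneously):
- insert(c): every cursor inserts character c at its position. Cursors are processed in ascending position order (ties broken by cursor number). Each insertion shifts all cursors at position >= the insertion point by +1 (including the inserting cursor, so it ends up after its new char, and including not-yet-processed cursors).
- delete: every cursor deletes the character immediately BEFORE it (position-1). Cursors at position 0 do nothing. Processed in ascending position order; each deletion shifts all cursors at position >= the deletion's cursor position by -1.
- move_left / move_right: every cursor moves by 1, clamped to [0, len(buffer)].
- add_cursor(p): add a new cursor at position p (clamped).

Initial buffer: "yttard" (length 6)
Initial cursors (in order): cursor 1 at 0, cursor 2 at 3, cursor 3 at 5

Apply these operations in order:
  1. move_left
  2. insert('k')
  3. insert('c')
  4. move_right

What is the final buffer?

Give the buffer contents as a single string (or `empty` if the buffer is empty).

After op 1 (move_left): buffer="yttard" (len 6), cursors c1@0 c2@2 c3@4, authorship ......
After op 2 (insert('k')): buffer="kytktakrd" (len 9), cursors c1@1 c2@4 c3@7, authorship 1..2..3..
After op 3 (insert('c')): buffer="kcytkctakcrd" (len 12), cursors c1@2 c2@6 c3@10, authorship 11..22..33..
After op 4 (move_right): buffer="kcytkctakcrd" (len 12), cursors c1@3 c2@7 c3@11, authorship 11..22..33..

Answer: kcytkctakcrd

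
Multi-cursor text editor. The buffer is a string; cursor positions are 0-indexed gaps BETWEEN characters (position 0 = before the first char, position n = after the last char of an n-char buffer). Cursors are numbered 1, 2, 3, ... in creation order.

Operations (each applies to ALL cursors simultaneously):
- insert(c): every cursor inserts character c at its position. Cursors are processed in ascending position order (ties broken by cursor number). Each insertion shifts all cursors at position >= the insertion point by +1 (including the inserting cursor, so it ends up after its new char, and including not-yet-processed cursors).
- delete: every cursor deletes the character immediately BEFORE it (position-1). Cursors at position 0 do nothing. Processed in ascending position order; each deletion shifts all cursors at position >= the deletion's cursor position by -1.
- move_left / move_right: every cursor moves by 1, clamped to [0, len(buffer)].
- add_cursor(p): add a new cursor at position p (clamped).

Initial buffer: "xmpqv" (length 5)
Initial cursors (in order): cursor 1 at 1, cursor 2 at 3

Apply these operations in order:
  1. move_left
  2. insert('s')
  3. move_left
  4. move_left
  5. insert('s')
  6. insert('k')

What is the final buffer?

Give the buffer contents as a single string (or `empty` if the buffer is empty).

After op 1 (move_left): buffer="xmpqv" (len 5), cursors c1@0 c2@2, authorship .....
After op 2 (insert('s')): buffer="sxmspqv" (len 7), cursors c1@1 c2@4, authorship 1..2...
After op 3 (move_left): buffer="sxmspqv" (len 7), cursors c1@0 c2@3, authorship 1..2...
After op 4 (move_left): buffer="sxmspqv" (len 7), cursors c1@0 c2@2, authorship 1..2...
After op 5 (insert('s')): buffer="ssxsmspqv" (len 9), cursors c1@1 c2@4, authorship 11.2.2...
After op 6 (insert('k')): buffer="sksxskmspqv" (len 11), cursors c1@2 c2@6, authorship 111.22.2...

Answer: sksxskmspqv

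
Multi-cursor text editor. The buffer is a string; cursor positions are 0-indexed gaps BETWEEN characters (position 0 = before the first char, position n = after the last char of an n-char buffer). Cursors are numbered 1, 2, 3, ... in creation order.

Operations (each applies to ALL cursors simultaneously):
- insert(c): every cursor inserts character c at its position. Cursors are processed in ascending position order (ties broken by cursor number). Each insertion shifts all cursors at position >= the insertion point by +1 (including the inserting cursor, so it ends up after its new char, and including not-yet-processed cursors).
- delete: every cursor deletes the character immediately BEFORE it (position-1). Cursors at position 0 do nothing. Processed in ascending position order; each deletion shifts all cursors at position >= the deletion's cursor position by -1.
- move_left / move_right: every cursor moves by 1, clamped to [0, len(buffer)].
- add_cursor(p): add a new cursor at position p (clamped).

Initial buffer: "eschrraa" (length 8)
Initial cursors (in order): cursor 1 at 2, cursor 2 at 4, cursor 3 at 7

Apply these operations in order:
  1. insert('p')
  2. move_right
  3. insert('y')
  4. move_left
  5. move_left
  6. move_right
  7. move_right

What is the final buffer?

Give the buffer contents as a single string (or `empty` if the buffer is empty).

After op 1 (insert('p')): buffer="espchprrapa" (len 11), cursors c1@3 c2@6 c3@10, authorship ..1..2...3.
After op 2 (move_right): buffer="espchprrapa" (len 11), cursors c1@4 c2@7 c3@11, authorship ..1..2...3.
After op 3 (insert('y')): buffer="espcyhpryrapay" (len 14), cursors c1@5 c2@9 c3@14, authorship ..1.1.2.2..3.3
After op 4 (move_left): buffer="espcyhpryrapay" (len 14), cursors c1@4 c2@8 c3@13, authorship ..1.1.2.2..3.3
After op 5 (move_left): buffer="espcyhpryrapay" (len 14), cursors c1@3 c2@7 c3@12, authorship ..1.1.2.2..3.3
After op 6 (move_right): buffer="espcyhpryrapay" (len 14), cursors c1@4 c2@8 c3@13, authorship ..1.1.2.2..3.3
After op 7 (move_right): buffer="espcyhpryrapay" (len 14), cursors c1@5 c2@9 c3@14, authorship ..1.1.2.2..3.3

Answer: espcyhpryrapay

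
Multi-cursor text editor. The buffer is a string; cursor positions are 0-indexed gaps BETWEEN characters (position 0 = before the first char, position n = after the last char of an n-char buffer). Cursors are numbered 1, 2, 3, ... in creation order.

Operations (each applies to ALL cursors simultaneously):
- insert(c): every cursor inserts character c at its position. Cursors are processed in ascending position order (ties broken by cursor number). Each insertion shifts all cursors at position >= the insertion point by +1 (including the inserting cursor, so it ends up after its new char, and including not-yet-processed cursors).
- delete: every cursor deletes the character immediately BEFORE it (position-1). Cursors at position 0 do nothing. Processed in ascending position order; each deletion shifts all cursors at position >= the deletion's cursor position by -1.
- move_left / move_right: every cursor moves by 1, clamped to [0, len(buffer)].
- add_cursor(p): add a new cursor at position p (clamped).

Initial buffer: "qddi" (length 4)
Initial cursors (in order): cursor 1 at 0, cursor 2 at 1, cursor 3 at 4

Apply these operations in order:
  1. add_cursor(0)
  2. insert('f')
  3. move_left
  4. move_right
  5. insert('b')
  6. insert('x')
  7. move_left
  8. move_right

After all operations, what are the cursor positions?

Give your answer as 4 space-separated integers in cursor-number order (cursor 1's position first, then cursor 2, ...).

Answer: 6 10 16 6

Derivation:
After op 1 (add_cursor(0)): buffer="qddi" (len 4), cursors c1@0 c4@0 c2@1 c3@4, authorship ....
After op 2 (insert('f')): buffer="ffqfddif" (len 8), cursors c1@2 c4@2 c2@4 c3@8, authorship 14.2...3
After op 3 (move_left): buffer="ffqfddif" (len 8), cursors c1@1 c4@1 c2@3 c3@7, authorship 14.2...3
After op 4 (move_right): buffer="ffqfddif" (len 8), cursors c1@2 c4@2 c2@4 c3@8, authorship 14.2...3
After op 5 (insert('b')): buffer="ffbbqfbddifb" (len 12), cursors c1@4 c4@4 c2@7 c3@12, authorship 1414.22...33
After op 6 (insert('x')): buffer="ffbbxxqfbxddifbx" (len 16), cursors c1@6 c4@6 c2@10 c3@16, authorship 141414.222...333
After op 7 (move_left): buffer="ffbbxxqfbxddifbx" (len 16), cursors c1@5 c4@5 c2@9 c3@15, authorship 141414.222...333
After op 8 (move_right): buffer="ffbbxxqfbxddifbx" (len 16), cursors c1@6 c4@6 c2@10 c3@16, authorship 141414.222...333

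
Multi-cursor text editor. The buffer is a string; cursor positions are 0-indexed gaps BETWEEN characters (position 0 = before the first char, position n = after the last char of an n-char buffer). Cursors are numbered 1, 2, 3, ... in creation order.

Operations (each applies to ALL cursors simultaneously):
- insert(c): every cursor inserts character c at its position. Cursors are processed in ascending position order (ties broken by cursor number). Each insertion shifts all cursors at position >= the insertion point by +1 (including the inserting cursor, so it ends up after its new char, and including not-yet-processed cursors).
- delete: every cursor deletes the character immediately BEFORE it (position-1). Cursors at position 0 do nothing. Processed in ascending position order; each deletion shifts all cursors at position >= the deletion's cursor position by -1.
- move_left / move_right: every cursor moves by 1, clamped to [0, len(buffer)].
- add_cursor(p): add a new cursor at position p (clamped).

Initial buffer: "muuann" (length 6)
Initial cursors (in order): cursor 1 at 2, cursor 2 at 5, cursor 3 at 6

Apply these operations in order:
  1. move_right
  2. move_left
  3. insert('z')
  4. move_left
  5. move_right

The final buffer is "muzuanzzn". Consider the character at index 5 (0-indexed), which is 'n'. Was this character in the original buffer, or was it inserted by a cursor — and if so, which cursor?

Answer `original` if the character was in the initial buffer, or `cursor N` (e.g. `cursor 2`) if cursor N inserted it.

After op 1 (move_right): buffer="muuann" (len 6), cursors c1@3 c2@6 c3@6, authorship ......
After op 2 (move_left): buffer="muuann" (len 6), cursors c1@2 c2@5 c3@5, authorship ......
After op 3 (insert('z')): buffer="muzuanzzn" (len 9), cursors c1@3 c2@8 c3@8, authorship ..1...23.
After op 4 (move_left): buffer="muzuanzzn" (len 9), cursors c1@2 c2@7 c3@7, authorship ..1...23.
After op 5 (move_right): buffer="muzuanzzn" (len 9), cursors c1@3 c2@8 c3@8, authorship ..1...23.
Authorship (.=original, N=cursor N): . . 1 . . . 2 3 .
Index 5: author = original

Answer: original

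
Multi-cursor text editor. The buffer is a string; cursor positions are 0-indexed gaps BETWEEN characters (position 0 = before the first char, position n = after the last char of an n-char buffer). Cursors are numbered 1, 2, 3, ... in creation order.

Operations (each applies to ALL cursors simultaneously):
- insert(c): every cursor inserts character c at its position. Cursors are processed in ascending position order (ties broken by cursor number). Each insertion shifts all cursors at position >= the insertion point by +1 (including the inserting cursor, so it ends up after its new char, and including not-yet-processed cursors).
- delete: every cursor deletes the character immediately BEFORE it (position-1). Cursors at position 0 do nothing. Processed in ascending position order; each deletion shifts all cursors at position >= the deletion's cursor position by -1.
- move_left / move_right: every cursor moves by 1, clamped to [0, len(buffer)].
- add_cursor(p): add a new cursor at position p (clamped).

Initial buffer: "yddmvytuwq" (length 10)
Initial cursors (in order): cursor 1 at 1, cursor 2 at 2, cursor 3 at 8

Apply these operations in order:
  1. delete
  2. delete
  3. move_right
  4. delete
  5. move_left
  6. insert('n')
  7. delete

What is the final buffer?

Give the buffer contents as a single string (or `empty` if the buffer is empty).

After op 1 (delete): buffer="dmvytwq" (len 7), cursors c1@0 c2@0 c3@5, authorship .......
After op 2 (delete): buffer="dmvywq" (len 6), cursors c1@0 c2@0 c3@4, authorship ......
After op 3 (move_right): buffer="dmvywq" (len 6), cursors c1@1 c2@1 c3@5, authorship ......
After op 4 (delete): buffer="mvyq" (len 4), cursors c1@0 c2@0 c3@3, authorship ....
After op 5 (move_left): buffer="mvyq" (len 4), cursors c1@0 c2@0 c3@2, authorship ....
After op 6 (insert('n')): buffer="nnmvnyq" (len 7), cursors c1@2 c2@2 c3@5, authorship 12..3..
After op 7 (delete): buffer="mvyq" (len 4), cursors c1@0 c2@0 c3@2, authorship ....

Answer: mvyq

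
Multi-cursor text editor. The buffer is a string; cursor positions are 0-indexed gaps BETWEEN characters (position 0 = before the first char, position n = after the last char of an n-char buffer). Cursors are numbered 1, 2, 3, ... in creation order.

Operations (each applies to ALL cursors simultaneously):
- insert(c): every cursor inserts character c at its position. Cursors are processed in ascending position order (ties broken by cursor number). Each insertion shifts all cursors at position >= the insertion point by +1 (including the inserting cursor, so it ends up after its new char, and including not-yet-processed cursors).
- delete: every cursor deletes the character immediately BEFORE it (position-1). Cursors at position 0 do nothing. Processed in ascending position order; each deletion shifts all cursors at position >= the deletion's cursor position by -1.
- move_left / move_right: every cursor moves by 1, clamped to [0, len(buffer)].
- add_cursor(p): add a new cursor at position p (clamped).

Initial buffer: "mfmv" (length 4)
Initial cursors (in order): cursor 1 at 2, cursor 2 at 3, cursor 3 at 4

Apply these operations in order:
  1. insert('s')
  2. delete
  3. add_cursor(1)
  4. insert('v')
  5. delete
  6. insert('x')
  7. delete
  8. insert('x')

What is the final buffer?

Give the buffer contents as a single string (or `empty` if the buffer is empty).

After op 1 (insert('s')): buffer="mfsmsvs" (len 7), cursors c1@3 c2@5 c3@7, authorship ..1.2.3
After op 2 (delete): buffer="mfmv" (len 4), cursors c1@2 c2@3 c3@4, authorship ....
After op 3 (add_cursor(1)): buffer="mfmv" (len 4), cursors c4@1 c1@2 c2@3 c3@4, authorship ....
After op 4 (insert('v')): buffer="mvfvmvvv" (len 8), cursors c4@2 c1@4 c2@6 c3@8, authorship .4.1.2.3
After op 5 (delete): buffer="mfmv" (len 4), cursors c4@1 c1@2 c2@3 c3@4, authorship ....
After op 6 (insert('x')): buffer="mxfxmxvx" (len 8), cursors c4@2 c1@4 c2@6 c3@8, authorship .4.1.2.3
After op 7 (delete): buffer="mfmv" (len 4), cursors c4@1 c1@2 c2@3 c3@4, authorship ....
After op 8 (insert('x')): buffer="mxfxmxvx" (len 8), cursors c4@2 c1@4 c2@6 c3@8, authorship .4.1.2.3

Answer: mxfxmxvx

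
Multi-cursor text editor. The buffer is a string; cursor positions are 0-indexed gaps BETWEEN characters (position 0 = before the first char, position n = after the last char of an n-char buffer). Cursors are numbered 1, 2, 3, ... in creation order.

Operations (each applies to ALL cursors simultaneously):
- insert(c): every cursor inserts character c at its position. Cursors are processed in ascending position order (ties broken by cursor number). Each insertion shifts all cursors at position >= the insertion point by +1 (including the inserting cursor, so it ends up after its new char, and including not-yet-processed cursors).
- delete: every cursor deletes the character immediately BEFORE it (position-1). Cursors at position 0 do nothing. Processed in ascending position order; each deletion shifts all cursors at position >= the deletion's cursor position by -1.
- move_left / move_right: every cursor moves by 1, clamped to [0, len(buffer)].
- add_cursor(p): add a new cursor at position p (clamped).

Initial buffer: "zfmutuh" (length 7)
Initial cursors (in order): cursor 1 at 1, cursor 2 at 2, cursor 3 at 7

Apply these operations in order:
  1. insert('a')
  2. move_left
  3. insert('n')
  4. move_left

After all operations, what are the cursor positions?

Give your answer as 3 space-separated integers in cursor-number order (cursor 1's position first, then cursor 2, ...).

Answer: 1 4 11

Derivation:
After op 1 (insert('a')): buffer="zafamutuha" (len 10), cursors c1@2 c2@4 c3@10, authorship .1.2.....3
After op 2 (move_left): buffer="zafamutuha" (len 10), cursors c1@1 c2@3 c3@9, authorship .1.2.....3
After op 3 (insert('n')): buffer="znafnamutuhna" (len 13), cursors c1@2 c2@5 c3@12, authorship .11.22.....33
After op 4 (move_left): buffer="znafnamutuhna" (len 13), cursors c1@1 c2@4 c3@11, authorship .11.22.....33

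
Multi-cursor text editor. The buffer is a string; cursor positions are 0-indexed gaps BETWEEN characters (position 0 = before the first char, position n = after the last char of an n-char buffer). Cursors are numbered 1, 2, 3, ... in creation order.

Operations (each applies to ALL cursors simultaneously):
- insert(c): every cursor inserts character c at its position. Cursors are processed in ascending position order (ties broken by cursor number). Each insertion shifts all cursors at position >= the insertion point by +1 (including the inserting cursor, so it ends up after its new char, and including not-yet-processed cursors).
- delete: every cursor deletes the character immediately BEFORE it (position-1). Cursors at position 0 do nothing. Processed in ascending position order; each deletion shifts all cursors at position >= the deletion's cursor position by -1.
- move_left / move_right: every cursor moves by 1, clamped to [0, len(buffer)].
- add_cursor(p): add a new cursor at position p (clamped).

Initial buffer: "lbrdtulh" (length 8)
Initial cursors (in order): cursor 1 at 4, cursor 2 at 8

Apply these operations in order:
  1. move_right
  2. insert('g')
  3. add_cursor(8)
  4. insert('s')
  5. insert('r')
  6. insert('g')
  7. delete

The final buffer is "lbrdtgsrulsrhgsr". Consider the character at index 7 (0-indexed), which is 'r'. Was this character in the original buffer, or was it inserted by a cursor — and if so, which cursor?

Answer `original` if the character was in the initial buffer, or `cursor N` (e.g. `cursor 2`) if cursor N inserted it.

After op 1 (move_right): buffer="lbrdtulh" (len 8), cursors c1@5 c2@8, authorship ........
After op 2 (insert('g')): buffer="lbrdtgulhg" (len 10), cursors c1@6 c2@10, authorship .....1...2
After op 3 (add_cursor(8)): buffer="lbrdtgulhg" (len 10), cursors c1@6 c3@8 c2@10, authorship .....1...2
After op 4 (insert('s')): buffer="lbrdtgsulshgs" (len 13), cursors c1@7 c3@10 c2@13, authorship .....11..3.22
After op 5 (insert('r')): buffer="lbrdtgsrulsrhgsr" (len 16), cursors c1@8 c3@12 c2@16, authorship .....111..33.222
After op 6 (insert('g')): buffer="lbrdtgsrgulsrghgsrg" (len 19), cursors c1@9 c3@14 c2@19, authorship .....1111..333.2222
After op 7 (delete): buffer="lbrdtgsrulsrhgsr" (len 16), cursors c1@8 c3@12 c2@16, authorship .....111..33.222
Authorship (.=original, N=cursor N): . . . . . 1 1 1 . . 3 3 . 2 2 2
Index 7: author = 1

Answer: cursor 1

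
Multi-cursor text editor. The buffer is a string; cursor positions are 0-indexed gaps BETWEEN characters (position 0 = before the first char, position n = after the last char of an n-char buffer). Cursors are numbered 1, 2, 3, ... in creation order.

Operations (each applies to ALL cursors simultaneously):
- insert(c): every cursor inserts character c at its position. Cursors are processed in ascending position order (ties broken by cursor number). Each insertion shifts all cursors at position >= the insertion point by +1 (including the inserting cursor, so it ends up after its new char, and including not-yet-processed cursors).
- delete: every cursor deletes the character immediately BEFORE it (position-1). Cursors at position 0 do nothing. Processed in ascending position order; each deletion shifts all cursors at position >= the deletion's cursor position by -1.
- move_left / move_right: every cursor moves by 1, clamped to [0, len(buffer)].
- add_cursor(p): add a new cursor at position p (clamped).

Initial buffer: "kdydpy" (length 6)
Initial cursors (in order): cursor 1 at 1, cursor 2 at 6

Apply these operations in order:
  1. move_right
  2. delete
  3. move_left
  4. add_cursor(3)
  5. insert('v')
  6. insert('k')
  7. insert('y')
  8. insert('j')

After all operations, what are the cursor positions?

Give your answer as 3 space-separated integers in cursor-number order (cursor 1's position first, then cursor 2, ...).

Answer: 4 15 15

Derivation:
After op 1 (move_right): buffer="kdydpy" (len 6), cursors c1@2 c2@6, authorship ......
After op 2 (delete): buffer="kydp" (len 4), cursors c1@1 c2@4, authorship ....
After op 3 (move_left): buffer="kydp" (len 4), cursors c1@0 c2@3, authorship ....
After op 4 (add_cursor(3)): buffer="kydp" (len 4), cursors c1@0 c2@3 c3@3, authorship ....
After op 5 (insert('v')): buffer="vkydvvp" (len 7), cursors c1@1 c2@6 c3@6, authorship 1...23.
After op 6 (insert('k')): buffer="vkkydvvkkp" (len 10), cursors c1@2 c2@9 c3@9, authorship 11...2323.
After op 7 (insert('y')): buffer="vkykydvvkkyyp" (len 13), cursors c1@3 c2@12 c3@12, authorship 111...232323.
After op 8 (insert('j')): buffer="vkyjkydvvkkyyjjp" (len 16), cursors c1@4 c2@15 c3@15, authorship 1111...23232323.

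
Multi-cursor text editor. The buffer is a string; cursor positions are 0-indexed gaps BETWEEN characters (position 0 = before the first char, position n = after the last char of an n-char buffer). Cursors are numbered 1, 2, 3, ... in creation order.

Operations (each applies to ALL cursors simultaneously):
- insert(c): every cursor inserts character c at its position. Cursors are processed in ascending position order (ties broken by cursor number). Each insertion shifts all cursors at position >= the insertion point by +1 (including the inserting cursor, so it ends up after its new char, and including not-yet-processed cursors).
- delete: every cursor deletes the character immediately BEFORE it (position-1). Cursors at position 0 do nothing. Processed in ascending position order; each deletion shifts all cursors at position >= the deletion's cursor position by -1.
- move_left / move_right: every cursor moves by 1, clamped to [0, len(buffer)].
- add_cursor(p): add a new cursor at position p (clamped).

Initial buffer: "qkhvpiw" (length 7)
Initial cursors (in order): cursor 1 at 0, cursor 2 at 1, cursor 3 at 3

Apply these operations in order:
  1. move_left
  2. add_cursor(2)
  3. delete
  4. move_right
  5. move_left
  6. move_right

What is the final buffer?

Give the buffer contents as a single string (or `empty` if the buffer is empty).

Answer: hvpiw

Derivation:
After op 1 (move_left): buffer="qkhvpiw" (len 7), cursors c1@0 c2@0 c3@2, authorship .......
After op 2 (add_cursor(2)): buffer="qkhvpiw" (len 7), cursors c1@0 c2@0 c3@2 c4@2, authorship .......
After op 3 (delete): buffer="hvpiw" (len 5), cursors c1@0 c2@0 c3@0 c4@0, authorship .....
After op 4 (move_right): buffer="hvpiw" (len 5), cursors c1@1 c2@1 c3@1 c4@1, authorship .....
After op 5 (move_left): buffer="hvpiw" (len 5), cursors c1@0 c2@0 c3@0 c4@0, authorship .....
After op 6 (move_right): buffer="hvpiw" (len 5), cursors c1@1 c2@1 c3@1 c4@1, authorship .....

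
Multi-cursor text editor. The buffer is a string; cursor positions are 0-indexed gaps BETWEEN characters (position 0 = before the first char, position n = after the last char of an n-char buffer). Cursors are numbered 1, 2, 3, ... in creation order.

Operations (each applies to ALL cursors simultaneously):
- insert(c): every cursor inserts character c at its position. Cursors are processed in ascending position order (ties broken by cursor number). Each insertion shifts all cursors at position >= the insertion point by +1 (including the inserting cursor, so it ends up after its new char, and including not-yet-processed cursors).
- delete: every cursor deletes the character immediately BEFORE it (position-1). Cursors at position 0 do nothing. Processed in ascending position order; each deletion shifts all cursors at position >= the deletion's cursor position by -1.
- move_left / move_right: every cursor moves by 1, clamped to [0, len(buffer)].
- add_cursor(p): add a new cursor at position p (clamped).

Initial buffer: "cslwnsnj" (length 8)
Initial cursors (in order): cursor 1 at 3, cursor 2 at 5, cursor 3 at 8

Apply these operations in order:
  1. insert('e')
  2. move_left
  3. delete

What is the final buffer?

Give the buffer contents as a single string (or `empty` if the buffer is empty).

Answer: csewesne

Derivation:
After op 1 (insert('e')): buffer="cslewnesnje" (len 11), cursors c1@4 c2@7 c3@11, authorship ...1..2...3
After op 2 (move_left): buffer="cslewnesnje" (len 11), cursors c1@3 c2@6 c3@10, authorship ...1..2...3
After op 3 (delete): buffer="csewesne" (len 8), cursors c1@2 c2@4 c3@7, authorship ..1.2..3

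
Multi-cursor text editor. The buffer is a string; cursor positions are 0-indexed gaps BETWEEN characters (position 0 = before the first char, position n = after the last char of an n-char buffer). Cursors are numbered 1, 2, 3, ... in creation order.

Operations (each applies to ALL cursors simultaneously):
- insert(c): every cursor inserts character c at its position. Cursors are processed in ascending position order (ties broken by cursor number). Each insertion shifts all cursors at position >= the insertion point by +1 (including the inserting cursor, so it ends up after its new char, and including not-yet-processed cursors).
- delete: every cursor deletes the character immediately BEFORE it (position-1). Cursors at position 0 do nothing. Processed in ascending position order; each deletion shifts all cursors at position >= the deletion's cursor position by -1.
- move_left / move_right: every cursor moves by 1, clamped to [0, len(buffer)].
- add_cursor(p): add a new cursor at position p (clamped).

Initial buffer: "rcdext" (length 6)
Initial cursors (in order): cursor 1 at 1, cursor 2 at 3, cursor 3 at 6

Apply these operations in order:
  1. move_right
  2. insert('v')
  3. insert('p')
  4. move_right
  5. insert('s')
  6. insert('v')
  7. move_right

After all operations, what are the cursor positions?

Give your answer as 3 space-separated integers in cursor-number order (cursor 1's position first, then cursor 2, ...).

After op 1 (move_right): buffer="rcdext" (len 6), cursors c1@2 c2@4 c3@6, authorship ......
After op 2 (insert('v')): buffer="rcvdevxtv" (len 9), cursors c1@3 c2@6 c3@9, authorship ..1..2..3
After op 3 (insert('p')): buffer="rcvpdevpxtvp" (len 12), cursors c1@4 c2@8 c3@12, authorship ..11..22..33
After op 4 (move_right): buffer="rcvpdevpxtvp" (len 12), cursors c1@5 c2@9 c3@12, authorship ..11..22..33
After op 5 (insert('s')): buffer="rcvpdsevpxstvps" (len 15), cursors c1@6 c2@11 c3@15, authorship ..11.1.22.2.333
After op 6 (insert('v')): buffer="rcvpdsvevpxsvtvpsv" (len 18), cursors c1@7 c2@13 c3@18, authorship ..11.11.22.22.3333
After op 7 (move_right): buffer="rcvpdsvevpxsvtvpsv" (len 18), cursors c1@8 c2@14 c3@18, authorship ..11.11.22.22.3333

Answer: 8 14 18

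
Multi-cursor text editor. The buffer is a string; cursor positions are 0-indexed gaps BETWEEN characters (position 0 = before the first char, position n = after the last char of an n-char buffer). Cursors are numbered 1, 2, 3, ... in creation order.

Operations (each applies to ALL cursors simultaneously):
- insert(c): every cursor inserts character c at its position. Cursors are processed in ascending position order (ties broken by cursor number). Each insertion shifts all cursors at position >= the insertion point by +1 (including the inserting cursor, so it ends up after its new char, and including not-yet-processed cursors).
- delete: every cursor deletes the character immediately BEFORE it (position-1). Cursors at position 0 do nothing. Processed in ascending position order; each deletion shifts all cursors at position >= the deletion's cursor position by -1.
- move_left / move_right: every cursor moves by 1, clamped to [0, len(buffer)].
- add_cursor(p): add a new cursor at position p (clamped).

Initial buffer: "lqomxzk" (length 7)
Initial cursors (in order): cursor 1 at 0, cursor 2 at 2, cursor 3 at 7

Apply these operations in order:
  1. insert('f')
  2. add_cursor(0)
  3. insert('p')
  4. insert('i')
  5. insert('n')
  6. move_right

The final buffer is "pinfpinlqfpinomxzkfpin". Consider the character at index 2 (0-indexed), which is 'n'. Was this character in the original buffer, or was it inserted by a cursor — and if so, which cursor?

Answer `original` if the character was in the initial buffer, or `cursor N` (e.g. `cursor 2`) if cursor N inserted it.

Answer: cursor 4

Derivation:
After op 1 (insert('f')): buffer="flqfomxzkf" (len 10), cursors c1@1 c2@4 c3@10, authorship 1..2.....3
After op 2 (add_cursor(0)): buffer="flqfomxzkf" (len 10), cursors c4@0 c1@1 c2@4 c3@10, authorship 1..2.....3
After op 3 (insert('p')): buffer="pfplqfpomxzkfp" (len 14), cursors c4@1 c1@3 c2@7 c3@14, authorship 411..22.....33
After op 4 (insert('i')): buffer="pifpilqfpiomxzkfpi" (len 18), cursors c4@2 c1@5 c2@10 c3@18, authorship 44111..222.....333
After op 5 (insert('n')): buffer="pinfpinlqfpinomxzkfpin" (len 22), cursors c4@3 c1@7 c2@13 c3@22, authorship 4441111..2222.....3333
After op 6 (move_right): buffer="pinfpinlqfpinomxzkfpin" (len 22), cursors c4@4 c1@8 c2@14 c3@22, authorship 4441111..2222.....3333
Authorship (.=original, N=cursor N): 4 4 4 1 1 1 1 . . 2 2 2 2 . . . . . 3 3 3 3
Index 2: author = 4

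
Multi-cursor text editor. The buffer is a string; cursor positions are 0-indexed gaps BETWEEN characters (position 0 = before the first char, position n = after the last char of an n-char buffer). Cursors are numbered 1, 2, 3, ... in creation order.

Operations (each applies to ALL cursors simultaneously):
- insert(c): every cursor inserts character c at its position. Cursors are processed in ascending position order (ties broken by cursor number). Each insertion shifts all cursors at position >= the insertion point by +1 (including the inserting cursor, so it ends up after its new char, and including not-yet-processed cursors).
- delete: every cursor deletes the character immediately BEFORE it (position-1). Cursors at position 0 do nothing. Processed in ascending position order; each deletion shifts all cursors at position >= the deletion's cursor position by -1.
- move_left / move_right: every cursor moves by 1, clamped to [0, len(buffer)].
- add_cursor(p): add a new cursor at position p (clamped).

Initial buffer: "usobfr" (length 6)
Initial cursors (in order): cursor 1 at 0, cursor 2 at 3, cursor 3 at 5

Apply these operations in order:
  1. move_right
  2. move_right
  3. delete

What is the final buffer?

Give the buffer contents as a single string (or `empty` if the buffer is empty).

After op 1 (move_right): buffer="usobfr" (len 6), cursors c1@1 c2@4 c3@6, authorship ......
After op 2 (move_right): buffer="usobfr" (len 6), cursors c1@2 c2@5 c3@6, authorship ......
After op 3 (delete): buffer="uob" (len 3), cursors c1@1 c2@3 c3@3, authorship ...

Answer: uob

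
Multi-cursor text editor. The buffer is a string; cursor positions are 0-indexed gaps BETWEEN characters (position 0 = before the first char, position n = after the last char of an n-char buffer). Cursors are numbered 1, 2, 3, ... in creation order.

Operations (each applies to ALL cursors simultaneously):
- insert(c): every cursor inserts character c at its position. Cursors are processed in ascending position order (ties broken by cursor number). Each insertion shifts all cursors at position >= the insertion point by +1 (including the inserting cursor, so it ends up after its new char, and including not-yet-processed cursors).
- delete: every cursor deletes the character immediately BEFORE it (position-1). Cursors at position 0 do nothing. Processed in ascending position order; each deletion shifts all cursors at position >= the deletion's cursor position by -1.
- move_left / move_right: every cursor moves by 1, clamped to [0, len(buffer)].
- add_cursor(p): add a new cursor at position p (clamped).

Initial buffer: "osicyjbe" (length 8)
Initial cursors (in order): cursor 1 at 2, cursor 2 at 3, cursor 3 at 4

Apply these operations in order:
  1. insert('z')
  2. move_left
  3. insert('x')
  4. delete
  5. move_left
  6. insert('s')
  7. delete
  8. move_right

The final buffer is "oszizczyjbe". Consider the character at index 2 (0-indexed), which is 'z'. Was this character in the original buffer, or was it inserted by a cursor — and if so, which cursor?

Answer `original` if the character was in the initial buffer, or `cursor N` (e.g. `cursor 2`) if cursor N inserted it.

Answer: cursor 1

Derivation:
After op 1 (insert('z')): buffer="oszizczyjbe" (len 11), cursors c1@3 c2@5 c3@7, authorship ..1.2.3....
After op 2 (move_left): buffer="oszizczyjbe" (len 11), cursors c1@2 c2@4 c3@6, authorship ..1.2.3....
After op 3 (insert('x')): buffer="osxzixzcxzyjbe" (len 14), cursors c1@3 c2@6 c3@9, authorship ..11.22.33....
After op 4 (delete): buffer="oszizczyjbe" (len 11), cursors c1@2 c2@4 c3@6, authorship ..1.2.3....
After op 5 (move_left): buffer="oszizczyjbe" (len 11), cursors c1@1 c2@3 c3@5, authorship ..1.2.3....
After op 6 (insert('s')): buffer="osszsizsczyjbe" (len 14), cursors c1@2 c2@5 c3@8, authorship .1.12.23.3....
After op 7 (delete): buffer="oszizczyjbe" (len 11), cursors c1@1 c2@3 c3@5, authorship ..1.2.3....
After op 8 (move_right): buffer="oszizczyjbe" (len 11), cursors c1@2 c2@4 c3@6, authorship ..1.2.3....
Authorship (.=original, N=cursor N): . . 1 . 2 . 3 . . . .
Index 2: author = 1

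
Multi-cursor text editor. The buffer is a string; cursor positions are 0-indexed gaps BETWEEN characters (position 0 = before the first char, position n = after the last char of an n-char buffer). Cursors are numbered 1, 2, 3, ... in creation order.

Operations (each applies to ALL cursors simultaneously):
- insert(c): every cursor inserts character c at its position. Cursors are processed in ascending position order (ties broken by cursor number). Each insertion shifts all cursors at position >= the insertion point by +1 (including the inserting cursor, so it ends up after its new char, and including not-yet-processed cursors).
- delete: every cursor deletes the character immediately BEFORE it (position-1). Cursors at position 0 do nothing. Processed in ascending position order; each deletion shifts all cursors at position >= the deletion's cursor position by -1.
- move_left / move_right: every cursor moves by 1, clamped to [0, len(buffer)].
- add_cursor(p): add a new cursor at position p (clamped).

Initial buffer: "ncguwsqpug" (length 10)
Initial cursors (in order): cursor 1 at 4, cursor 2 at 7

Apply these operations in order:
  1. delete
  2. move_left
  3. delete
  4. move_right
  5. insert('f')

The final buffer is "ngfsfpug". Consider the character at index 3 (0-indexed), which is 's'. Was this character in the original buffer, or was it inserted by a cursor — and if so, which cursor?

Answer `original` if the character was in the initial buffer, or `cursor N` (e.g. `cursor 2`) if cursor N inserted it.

Answer: original

Derivation:
After op 1 (delete): buffer="ncgwspug" (len 8), cursors c1@3 c2@5, authorship ........
After op 2 (move_left): buffer="ncgwspug" (len 8), cursors c1@2 c2@4, authorship ........
After op 3 (delete): buffer="ngspug" (len 6), cursors c1@1 c2@2, authorship ......
After op 4 (move_right): buffer="ngspug" (len 6), cursors c1@2 c2@3, authorship ......
After op 5 (insert('f')): buffer="ngfsfpug" (len 8), cursors c1@3 c2@5, authorship ..1.2...
Authorship (.=original, N=cursor N): . . 1 . 2 . . .
Index 3: author = original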